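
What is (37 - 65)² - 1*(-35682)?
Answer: 36466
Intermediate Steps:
(37 - 65)² - 1*(-35682) = (-28)² + 35682 = 784 + 35682 = 36466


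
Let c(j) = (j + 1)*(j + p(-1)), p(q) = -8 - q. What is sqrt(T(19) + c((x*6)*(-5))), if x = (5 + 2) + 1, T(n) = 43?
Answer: 6*sqrt(1641) ≈ 243.06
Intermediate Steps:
x = 8 (x = 7 + 1 = 8)
c(j) = (1 + j)*(-7 + j) (c(j) = (j + 1)*(j + (-8 - 1*(-1))) = (1 + j)*(j + (-8 + 1)) = (1 + j)*(j - 7) = (1 + j)*(-7 + j))
sqrt(T(19) + c((x*6)*(-5))) = sqrt(43 + (-7 + ((8*6)*(-5))**2 - 6*8*6*(-5))) = sqrt(43 + (-7 + (48*(-5))**2 - 288*(-5))) = sqrt(43 + (-7 + (-240)**2 - 6*(-240))) = sqrt(43 + (-7 + 57600 + 1440)) = sqrt(43 + 59033) = sqrt(59076) = 6*sqrt(1641)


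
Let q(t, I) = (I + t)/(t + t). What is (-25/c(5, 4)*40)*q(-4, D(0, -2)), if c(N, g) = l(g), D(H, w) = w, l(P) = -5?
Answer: 150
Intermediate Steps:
c(N, g) = -5
q(t, I) = (I + t)/(2*t) (q(t, I) = (I + t)/((2*t)) = (I + t)*(1/(2*t)) = (I + t)/(2*t))
(-25/c(5, 4)*40)*q(-4, D(0, -2)) = (-25/(-5)*40)*((½)*(-2 - 4)/(-4)) = (-25*(-⅕)*40)*((½)*(-¼)*(-6)) = (5*40)*(¾) = 200*(¾) = 150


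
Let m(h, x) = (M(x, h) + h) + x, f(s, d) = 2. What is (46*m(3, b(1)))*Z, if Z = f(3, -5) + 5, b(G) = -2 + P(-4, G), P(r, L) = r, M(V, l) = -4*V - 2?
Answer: 6118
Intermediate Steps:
M(V, l) = -2 - 4*V
b(G) = -6 (b(G) = -2 - 4 = -6)
m(h, x) = -2 + h - 3*x (m(h, x) = ((-2 - 4*x) + h) + x = (-2 + h - 4*x) + x = -2 + h - 3*x)
Z = 7 (Z = 2 + 5 = 7)
(46*m(3, b(1)))*Z = (46*(-2 + 3 - 3*(-6)))*7 = (46*(-2 + 3 + 18))*7 = (46*19)*7 = 874*7 = 6118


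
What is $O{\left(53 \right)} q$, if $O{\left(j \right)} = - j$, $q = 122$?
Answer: $-6466$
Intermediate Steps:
$O{\left(53 \right)} q = \left(-1\right) 53 \cdot 122 = \left(-53\right) 122 = -6466$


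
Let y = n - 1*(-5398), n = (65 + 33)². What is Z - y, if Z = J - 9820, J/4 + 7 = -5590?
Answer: -47210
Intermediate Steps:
J = -22388 (J = -28 + 4*(-5590) = -28 - 22360 = -22388)
n = 9604 (n = 98² = 9604)
y = 15002 (y = 9604 - 1*(-5398) = 9604 + 5398 = 15002)
Z = -32208 (Z = -22388 - 9820 = -32208)
Z - y = -32208 - 1*15002 = -32208 - 15002 = -47210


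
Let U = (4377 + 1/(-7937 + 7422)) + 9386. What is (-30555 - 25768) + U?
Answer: -21918401/515 ≈ -42560.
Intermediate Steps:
U = 7087944/515 (U = (4377 + 1/(-515)) + 9386 = (4377 - 1/515) + 9386 = 2254154/515 + 9386 = 7087944/515 ≈ 13763.)
(-30555 - 25768) + U = (-30555 - 25768) + 7087944/515 = -56323 + 7087944/515 = -21918401/515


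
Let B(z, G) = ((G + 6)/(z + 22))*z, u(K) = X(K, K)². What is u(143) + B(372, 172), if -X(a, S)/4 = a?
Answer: 64488356/197 ≈ 3.2735e+5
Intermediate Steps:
X(a, S) = -4*a
u(K) = 16*K² (u(K) = (-4*K)² = 16*K²)
B(z, G) = z*(6 + G)/(22 + z) (B(z, G) = ((6 + G)/(22 + z))*z = z*(6 + G)/(22 + z))
u(143) + B(372, 172) = 16*143² + 372*(6 + 172)/(22 + 372) = 16*20449 + 372*178/394 = 327184 + 372*(1/394)*178 = 327184 + 33108/197 = 64488356/197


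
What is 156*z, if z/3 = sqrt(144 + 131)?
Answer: 2340*sqrt(11) ≈ 7760.9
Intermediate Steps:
z = 15*sqrt(11) (z = 3*sqrt(144 + 131) = 3*sqrt(275) = 3*(5*sqrt(11)) = 15*sqrt(11) ≈ 49.749)
156*z = 156*(15*sqrt(11)) = 2340*sqrt(11)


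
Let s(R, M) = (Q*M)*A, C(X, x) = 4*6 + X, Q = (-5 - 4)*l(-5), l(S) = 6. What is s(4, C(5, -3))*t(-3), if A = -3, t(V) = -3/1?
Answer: -14094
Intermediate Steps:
Q = -54 (Q = (-5 - 4)*6 = -9*6 = -54)
t(V) = -3 (t(V) = -3*1 = -3)
C(X, x) = 24 + X
s(R, M) = 162*M (s(R, M) = -54*M*(-3) = 162*M)
s(4, C(5, -3))*t(-3) = (162*(24 + 5))*(-3) = (162*29)*(-3) = 4698*(-3) = -14094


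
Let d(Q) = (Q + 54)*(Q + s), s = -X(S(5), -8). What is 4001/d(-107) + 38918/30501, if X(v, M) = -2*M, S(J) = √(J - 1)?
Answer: 125246981/66278673 ≈ 1.8897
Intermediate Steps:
S(J) = √(-1 + J)
s = -16 (s = -(-2)*(-8) = -1*16 = -16)
d(Q) = (-16 + Q)*(54 + Q) (d(Q) = (Q + 54)*(Q - 16) = (54 + Q)*(-16 + Q) = (-16 + Q)*(54 + Q))
4001/d(-107) + 38918/30501 = 4001/(-864 + (-107)² + 38*(-107)) + 38918/30501 = 4001/(-864 + 11449 - 4066) + 38918*(1/30501) = 4001/6519 + 38918/30501 = 125246981/66278673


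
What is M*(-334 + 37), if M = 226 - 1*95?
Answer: -38907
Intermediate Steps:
M = 131 (M = 226 - 95 = 131)
M*(-334 + 37) = 131*(-334 + 37) = 131*(-297) = -38907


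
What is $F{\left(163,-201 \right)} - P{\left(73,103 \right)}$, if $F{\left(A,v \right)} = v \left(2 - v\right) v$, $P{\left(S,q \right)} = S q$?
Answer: $8193884$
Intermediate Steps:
$F{\left(A,v \right)} = v^{2} \left(2 - v\right)$
$F{\left(163,-201 \right)} - P{\left(73,103 \right)} = \left(-201\right)^{2} \left(2 - -201\right) - 73 \cdot 103 = 40401 \left(2 + 201\right) - 7519 = 40401 \cdot 203 - 7519 = 8201403 - 7519 = 8193884$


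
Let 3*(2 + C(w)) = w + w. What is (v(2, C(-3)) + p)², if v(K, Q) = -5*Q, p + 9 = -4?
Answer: 49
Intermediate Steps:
C(w) = -2 + 2*w/3 (C(w) = -2 + (w + w)/3 = -2 + (2*w)/3 = -2 + 2*w/3)
p = -13 (p = -9 - 4 = -13)
(v(2, C(-3)) + p)² = (-5*(-2 + (⅔)*(-3)) - 13)² = (-5*(-2 - 2) - 13)² = (-5*(-4) - 13)² = (20 - 13)² = 7² = 49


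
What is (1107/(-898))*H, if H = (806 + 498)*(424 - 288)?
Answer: -98159904/449 ≈ -2.1862e+5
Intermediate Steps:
H = 177344 (H = 1304*136 = 177344)
(1107/(-898))*H = (1107/(-898))*177344 = (1107*(-1/898))*177344 = -1107/898*177344 = -98159904/449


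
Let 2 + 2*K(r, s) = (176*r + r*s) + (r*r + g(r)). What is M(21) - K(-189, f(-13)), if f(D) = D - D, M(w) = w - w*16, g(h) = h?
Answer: -1448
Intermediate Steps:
M(w) = -15*w (M(w) = w - 16*w = -15*w)
f(D) = 0
K(r, s) = -1 + r²/2 + 177*r/2 + r*s/2 (K(r, s) = -1 + ((176*r + r*s) + (r*r + r))/2 = -1 + ((176*r + r*s) + (r² + r))/2 = -1 + ((176*r + r*s) + (r + r²))/2 = -1 + (r² + 177*r + r*s)/2 = -1 + (r²/2 + 177*r/2 + r*s/2) = -1 + r²/2 + 177*r/2 + r*s/2)
M(21) - K(-189, f(-13)) = -15*21 - (-1 + (½)*(-189)² + (177/2)*(-189) + (½)*(-189)*0) = -315 - (-1 + (½)*35721 - 33453/2 + 0) = -315 - (-1 + 35721/2 - 33453/2 + 0) = -315 - 1*1133 = -315 - 1133 = -1448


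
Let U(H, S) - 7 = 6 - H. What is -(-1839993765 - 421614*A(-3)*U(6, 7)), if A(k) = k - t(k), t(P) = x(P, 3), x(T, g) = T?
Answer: 1839993765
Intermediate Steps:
U(H, S) = 13 - H (U(H, S) = 7 + (6 - H) = 13 - H)
t(P) = P
A(k) = 0 (A(k) = k - k = 0)
-(-1839993765 - 421614*A(-3)*U(6, 7)) = -23423/(1/(((13 - 1*6)*0)*(-18) - 78555)) = -23423/(1/(((13 - 6)*0)*(-18) - 78555)) = -23423/(1/((7*0)*(-18) - 78555)) = -23423/(1/(0*(-18) - 78555)) = -23423/(1/(0 - 78555)) = -23423/(1/(-78555)) = -23423/(-1/78555) = -23423*(-78555) = 1839993765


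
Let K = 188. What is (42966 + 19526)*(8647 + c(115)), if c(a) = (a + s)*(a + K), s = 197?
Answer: 6448112036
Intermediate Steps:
c(a) = (188 + a)*(197 + a) (c(a) = (a + 197)*(a + 188) = (197 + a)*(188 + a) = (188 + a)*(197 + a))
(42966 + 19526)*(8647 + c(115)) = (42966 + 19526)*(8647 + (37036 + 115² + 385*115)) = 62492*(8647 + (37036 + 13225 + 44275)) = 62492*(8647 + 94536) = 62492*103183 = 6448112036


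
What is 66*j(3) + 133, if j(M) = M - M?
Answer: 133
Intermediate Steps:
j(M) = 0
66*j(3) + 133 = 66*0 + 133 = 0 + 133 = 133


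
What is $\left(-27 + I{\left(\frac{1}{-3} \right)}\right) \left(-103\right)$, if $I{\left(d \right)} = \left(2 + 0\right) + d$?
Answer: $\frac{7828}{3} \approx 2609.3$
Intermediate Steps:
$I{\left(d \right)} = 2 + d$
$\left(-27 + I{\left(\frac{1}{-3} \right)}\right) \left(-103\right) = \left(-27 + \left(2 + \frac{1}{-3}\right)\right) \left(-103\right) = \left(-27 + \left(2 - \frac{1}{3}\right)\right) \left(-103\right) = \left(-27 + \frac{5}{3}\right) \left(-103\right) = \left(- \frac{76}{3}\right) \left(-103\right) = \frac{7828}{3}$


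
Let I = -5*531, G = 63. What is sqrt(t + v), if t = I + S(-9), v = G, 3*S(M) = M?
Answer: I*sqrt(2595) ≈ 50.941*I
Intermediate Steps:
S(M) = M/3
I = -2655
v = 63
t = -2658 (t = -2655 + (1/3)*(-9) = -2655 - 3 = -2658)
sqrt(t + v) = sqrt(-2658 + 63) = sqrt(-2595) = I*sqrt(2595)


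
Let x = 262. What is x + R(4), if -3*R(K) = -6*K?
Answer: 270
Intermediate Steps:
R(K) = 2*K (R(K) = -(-2)*K = 2*K)
x + R(4) = 262 + 2*4 = 262 + 8 = 270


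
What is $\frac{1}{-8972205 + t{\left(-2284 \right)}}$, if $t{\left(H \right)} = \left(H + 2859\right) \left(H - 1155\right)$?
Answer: $- \frac{1}{10949630} \approx -9.1327 \cdot 10^{-8}$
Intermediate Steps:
$t{\left(H \right)} = \left(-1155 + H\right) \left(2859 + H\right)$ ($t{\left(H \right)} = \left(2859 + H\right) \left(-1155 + H\right) = \left(-1155 + H\right) \left(2859 + H\right)$)
$\frac{1}{-8972205 + t{\left(-2284 \right)}} = \frac{1}{-8972205 + \left(-3302145 + \left(-2284\right)^{2} + 1704 \left(-2284\right)\right)} = \frac{1}{-8972205 - 1977425} = \frac{1}{-10949630} = - \frac{1}{10949630}$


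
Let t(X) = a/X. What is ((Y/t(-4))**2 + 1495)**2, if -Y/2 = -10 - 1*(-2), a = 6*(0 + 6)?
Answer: 14726065201/6561 ≈ 2.2445e+6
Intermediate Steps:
a = 36 (a = 6*6 = 36)
t(X) = 36/X
Y = 16 (Y = -2*(-10 - 1*(-2)) = -2*(-10 + 2) = -2*(-8) = 16)
((Y/t(-4))**2 + 1495)**2 = ((16/((36/(-4))))**2 + 1495)**2 = ((16/((36*(-1/4))))**2 + 1495)**2 = ((16/(-9))**2 + 1495)**2 = ((16*(-1/9))**2 + 1495)**2 = ((-16/9)**2 + 1495)**2 = (256/81 + 1495)**2 = (121351/81)**2 = 14726065201/6561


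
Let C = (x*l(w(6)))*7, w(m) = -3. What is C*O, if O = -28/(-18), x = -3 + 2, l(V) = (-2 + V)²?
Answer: -2450/9 ≈ -272.22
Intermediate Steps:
x = -1
O = 14/9 (O = -28*(-1/18) = 14/9 ≈ 1.5556)
C = -175 (C = -(-2 - 3)²*7 = -1*(-5)²*7 = -1*25*7 = -25*7 = -175)
C*O = -175*14/9 = -2450/9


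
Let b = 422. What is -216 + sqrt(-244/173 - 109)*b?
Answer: -216 + 422*I*sqrt(3304473)/173 ≈ -216.0 + 4434.2*I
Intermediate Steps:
-216 + sqrt(-244/173 - 109)*b = -216 + sqrt(-244/173 - 109)*422 = -216 + sqrt(-19101/173)*422 = -216 + (I*sqrt(3304473)/173)*422 = -216 + 422*I*sqrt(3304473)/173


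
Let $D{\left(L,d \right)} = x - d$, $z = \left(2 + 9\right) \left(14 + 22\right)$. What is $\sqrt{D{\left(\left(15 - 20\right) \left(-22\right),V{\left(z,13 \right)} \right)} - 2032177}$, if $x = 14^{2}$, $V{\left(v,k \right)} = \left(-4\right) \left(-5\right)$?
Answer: $i \sqrt{2032001} \approx 1425.5 i$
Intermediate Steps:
$z = 396$ ($z = 11 \cdot 36 = 396$)
$V{\left(v,k \right)} = 20$
$x = 196$
$D{\left(L,d \right)} = 196 - d$
$\sqrt{D{\left(\left(15 - 20\right) \left(-22\right),V{\left(z,13 \right)} \right)} - 2032177} = \sqrt{\left(196 - 20\right) - 2032177} = \sqrt{176 - 2032177} = \sqrt{-2032001} = i \sqrt{2032001}$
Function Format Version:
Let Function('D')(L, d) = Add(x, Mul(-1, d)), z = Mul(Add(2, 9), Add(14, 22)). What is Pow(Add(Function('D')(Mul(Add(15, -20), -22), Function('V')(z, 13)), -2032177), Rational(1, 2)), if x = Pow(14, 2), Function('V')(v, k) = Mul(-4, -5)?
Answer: Mul(I, Pow(2032001, Rational(1, 2))) ≈ Mul(1425.5, I)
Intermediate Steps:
z = 396 (z = Mul(11, 36) = 396)
Function('V')(v, k) = 20
x = 196
Function('D')(L, d) = Add(196, Mul(-1, d))
Pow(Add(Function('D')(Mul(Add(15, -20), -22), Function('V')(z, 13)), -2032177), Rational(1, 2)) = Pow(Add(Add(196, Mul(-1, 20)), -2032177), Rational(1, 2)) = Pow(Add(Add(196, -20), -2032177), Rational(1, 2)) = Pow(Add(176, -2032177), Rational(1, 2)) = Pow(-2032001, Rational(1, 2)) = Mul(I, Pow(2032001, Rational(1, 2)))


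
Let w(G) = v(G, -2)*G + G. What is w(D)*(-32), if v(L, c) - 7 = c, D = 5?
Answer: -960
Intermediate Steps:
v(L, c) = 7 + c
w(G) = 6*G (w(G) = (7 - 2)*G + G = 5*G + G = 6*G)
w(D)*(-32) = (6*5)*(-32) = 30*(-32) = -960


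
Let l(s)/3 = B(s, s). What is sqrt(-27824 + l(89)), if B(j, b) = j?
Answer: I*sqrt(27557) ≈ 166.0*I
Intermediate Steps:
l(s) = 3*s
sqrt(-27824 + l(89)) = sqrt(-27824 + 3*89) = sqrt(-27824 + 267) = sqrt(-27557) = I*sqrt(27557)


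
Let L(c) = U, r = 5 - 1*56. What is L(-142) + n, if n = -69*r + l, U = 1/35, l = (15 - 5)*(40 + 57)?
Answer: 157116/35 ≈ 4489.0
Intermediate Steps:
l = 970 (l = 10*97 = 970)
r = -51 (r = 5 - 56 = -51)
U = 1/35 ≈ 0.028571
L(c) = 1/35
n = 4489 (n = -69*(-51) + 970 = 3519 + 970 = 4489)
L(-142) + n = 1/35 + 4489 = 157116/35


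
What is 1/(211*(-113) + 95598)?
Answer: 1/71755 ≈ 1.3936e-5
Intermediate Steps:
1/(211*(-113) + 95598) = 1/(-23843 + 95598) = 1/71755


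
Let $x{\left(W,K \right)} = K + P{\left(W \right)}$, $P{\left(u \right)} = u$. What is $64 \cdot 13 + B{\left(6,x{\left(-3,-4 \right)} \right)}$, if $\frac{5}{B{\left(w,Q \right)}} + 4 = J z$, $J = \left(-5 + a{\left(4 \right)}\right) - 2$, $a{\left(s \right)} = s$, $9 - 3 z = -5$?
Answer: $\frac{14971}{18} \approx 831.72$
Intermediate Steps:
$z = \frac{14}{3}$ ($z = 3 - - \frac{5}{3} = 3 + \frac{5}{3} = \frac{14}{3} \approx 4.6667$)
$J = -3$ ($J = \left(-5 + 4\right) - 2 = -1 - 2 = -3$)
$x{\left(W,K \right)} = K + W$
$B{\left(w,Q \right)} = - \frac{5}{18}$ ($B{\left(w,Q \right)} = \frac{5}{-4 - 14} = \frac{5}{-18} = 5 \left(- \frac{1}{18}\right) = - \frac{5}{18}$)
$64 \cdot 13 + B{\left(6,x{\left(-3,-4 \right)} \right)} = 64 \cdot 13 - \frac{5}{18} = 832 - \frac{5}{18} = \frac{14971}{18}$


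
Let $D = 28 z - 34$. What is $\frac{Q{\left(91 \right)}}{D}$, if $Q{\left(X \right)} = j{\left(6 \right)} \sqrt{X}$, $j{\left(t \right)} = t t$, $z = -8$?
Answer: $- \frac{6 \sqrt{91}}{43} \approx -1.3311$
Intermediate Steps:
$j{\left(t \right)} = t^{2}$
$Q{\left(X \right)} = 36 \sqrt{X}$ ($Q{\left(X \right)} = 6^{2} \sqrt{X} = 36 \sqrt{X}$)
$D = -258$ ($D = 28 \left(-8\right) - 34 = -224 - 34 = -258$)
$\frac{Q{\left(91 \right)}}{D} = \frac{36 \sqrt{91}}{-258} = 36 \sqrt{91} \left(- \frac{1}{258}\right) = - \frac{6 \sqrt{91}}{43}$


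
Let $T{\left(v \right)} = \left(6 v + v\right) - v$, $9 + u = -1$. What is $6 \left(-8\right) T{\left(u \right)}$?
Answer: $2880$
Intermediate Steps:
$u = -10$ ($u = -9 - 1 = -10$)
$T{\left(v \right)} = 6 v$ ($T{\left(v \right)} = 7 v - v = 6 v$)
$6 \left(-8\right) T{\left(u \right)} = 6 \left(-8\right) 6 \left(-10\right) = \left(-48\right) \left(-60\right) = 2880$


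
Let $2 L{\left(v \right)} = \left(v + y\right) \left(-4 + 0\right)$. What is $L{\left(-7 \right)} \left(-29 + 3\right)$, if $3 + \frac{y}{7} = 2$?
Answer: $-728$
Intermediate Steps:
$y = -7$ ($y = -21 + 7 \cdot 2 = -21 + 14 = -7$)
$L{\left(v \right)} = 14 - 2 v$ ($L{\left(v \right)} = \frac{\left(v - 7\right) \left(-4 + 0\right)}{2} = \frac{\left(-7 + v\right) \left(-4\right)}{2} = \frac{28 - 4 v}{2} = 14 - 2 v$)
$L{\left(-7 \right)} \left(-29 + 3\right) = \left(14 - -14\right) \left(-29 + 3\right) = \left(14 + 14\right) \left(-26\right) = 28 \left(-26\right) = -728$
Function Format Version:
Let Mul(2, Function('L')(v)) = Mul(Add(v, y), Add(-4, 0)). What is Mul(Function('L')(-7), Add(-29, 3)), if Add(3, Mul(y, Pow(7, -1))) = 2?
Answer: -728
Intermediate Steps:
y = -7 (y = Add(-21, Mul(7, 2)) = Add(-21, 14) = -7)
Function('L')(v) = Add(14, Mul(-2, v)) (Function('L')(v) = Mul(Rational(1, 2), Mul(Add(v, -7), Add(-4, 0))) = Mul(Rational(1, 2), Mul(Add(-7, v), -4)) = Mul(Rational(1, 2), Add(28, Mul(-4, v))) = Add(14, Mul(-2, v)))
Mul(Function('L')(-7), Add(-29, 3)) = Mul(Add(14, Mul(-2, -7)), Add(-29, 3)) = Mul(Add(14, 14), -26) = Mul(28, -26) = -728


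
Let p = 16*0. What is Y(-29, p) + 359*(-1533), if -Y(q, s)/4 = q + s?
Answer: -550231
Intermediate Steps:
p = 0
Y(q, s) = -4*q - 4*s (Y(q, s) = -4*(q + s) = -4*q - 4*s)
Y(-29, p) + 359*(-1533) = (-4*(-29) - 4*0) + 359*(-1533) = (116 + 0) - 550347 = 116 - 550347 = -550231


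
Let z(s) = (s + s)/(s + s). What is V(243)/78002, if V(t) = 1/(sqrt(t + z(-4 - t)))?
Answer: sqrt(61)/9516244 ≈ 8.2073e-7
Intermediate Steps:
z(s) = 1 (z(s) = (2*s)/((2*s)) = (2*s)*(1/(2*s)) = 1)
V(t) = 1/sqrt(1 + t) (V(t) = 1/(sqrt(t + 1)) = 1/(sqrt(1 + t)) = 1/sqrt(1 + t))
V(243)/78002 = 1/(sqrt(1 + 243)*78002) = (1/78002)/sqrt(244) = (sqrt(61)/122)*(1/78002) = sqrt(61)/9516244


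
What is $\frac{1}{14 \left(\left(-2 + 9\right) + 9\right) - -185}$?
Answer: $\frac{1}{409} \approx 0.002445$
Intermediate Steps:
$\frac{1}{14 \left(\left(-2 + 9\right) + 9\right) - -185} = \frac{1}{14 \left(7 + 9\right) + 185} = \frac{1}{14 \cdot 16 + 185} = \frac{1}{224 + 185} = \frac{1}{409}$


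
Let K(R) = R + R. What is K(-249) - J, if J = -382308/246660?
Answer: -10204531/20555 ≈ -496.45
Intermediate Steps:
K(R) = 2*R
J = -31859/20555 (J = -382308*1/246660 = -31859/20555 ≈ -1.5499)
K(-249) - J = 2*(-249) - 1*(-31859/20555) = -498 + 31859/20555 = -10204531/20555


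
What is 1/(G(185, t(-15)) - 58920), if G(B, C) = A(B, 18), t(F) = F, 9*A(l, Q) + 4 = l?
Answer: -9/530099 ≈ -1.6978e-5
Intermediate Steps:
A(l, Q) = -4/9 + l/9
G(B, C) = -4/9 + B/9
1/(G(185, t(-15)) - 58920) = 1/((-4/9 + (1/9)*185) - 58920) = 1/((-4/9 + 185/9) - 58920) = 1/(181/9 - 58920) = 1/(-530099/9) = -9/530099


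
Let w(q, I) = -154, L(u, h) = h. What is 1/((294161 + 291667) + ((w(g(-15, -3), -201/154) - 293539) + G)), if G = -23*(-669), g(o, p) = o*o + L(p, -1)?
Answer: 1/307522 ≈ 3.2518e-6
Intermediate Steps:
g(o, p) = -1 + o**2 (g(o, p) = o*o - 1 = o**2 - 1 = -1 + o**2)
G = 15387
1/((294161 + 291667) + ((w(g(-15, -3), -201/154) - 293539) + G)) = 1/((294161 + 291667) + ((-154 - 293539) + 15387)) = 1/(585828 + (-293693 + 15387)) = 1/(585828 - 278306) = 1/307522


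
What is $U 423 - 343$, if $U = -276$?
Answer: $-117091$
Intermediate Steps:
$U 423 - 343 = \left(-276\right) 423 - 343 = -116748 - 343 = -117091$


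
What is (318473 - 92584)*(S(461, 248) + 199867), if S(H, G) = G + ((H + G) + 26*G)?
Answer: 46820464808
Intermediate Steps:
S(H, G) = H + 28*G (S(H, G) = G + ((G + H) + 26*G) = G + (H + 27*G) = H + 28*G)
(318473 - 92584)*(S(461, 248) + 199867) = (318473 - 92584)*((461 + 28*248) + 199867) = 225889*((461 + 6944) + 199867) = 225889*(7405 + 199867) = 225889*207272 = 46820464808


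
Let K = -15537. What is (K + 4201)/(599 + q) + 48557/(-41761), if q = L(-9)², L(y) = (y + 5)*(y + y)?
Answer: -754207827/241503863 ≈ -3.1230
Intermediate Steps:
L(y) = 2*y*(5 + y) (L(y) = (5 + y)*(2*y) = 2*y*(5 + y))
q = 5184 (q = (2*(-9)*(5 - 9))² = (2*(-9)*(-4))² = 72² = 5184)
(K + 4201)/(599 + q) + 48557/(-41761) = (-15537 + 4201)/(599 + 5184) + 48557/(-41761) = -11336/5783 + 48557*(-1/41761) = -11336*1/5783 - 48557/41761 = -11336/5783 - 48557/41761 = -754207827/241503863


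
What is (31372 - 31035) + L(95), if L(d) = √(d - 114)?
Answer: 337 + I*√19 ≈ 337.0 + 4.3589*I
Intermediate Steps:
L(d) = √(-114 + d)
(31372 - 31035) + L(95) = (31372 - 31035) + √(-114 + 95) = 337 + √(-19) = 337 + I*√19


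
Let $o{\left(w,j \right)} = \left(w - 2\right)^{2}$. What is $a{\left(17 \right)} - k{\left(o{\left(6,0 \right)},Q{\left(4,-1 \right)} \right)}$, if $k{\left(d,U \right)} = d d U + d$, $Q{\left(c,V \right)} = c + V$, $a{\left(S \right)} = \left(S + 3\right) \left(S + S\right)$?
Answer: $-104$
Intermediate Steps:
$a{\left(S \right)} = 2 S \left(3 + S\right)$ ($a{\left(S \right)} = \left(3 + S\right) 2 S = 2 S \left(3 + S\right)$)
$Q{\left(c,V \right)} = V + c$
$o{\left(w,j \right)} = \left(-2 + w\right)^{2}$
$k{\left(d,U \right)} = d + U d^{2}$ ($k{\left(d,U \right)} = d^{2} U + d = U d^{2} + d = d + U d^{2}$)
$a{\left(17 \right)} - k{\left(o{\left(6,0 \right)},Q{\left(4,-1 \right)} \right)} = 2 \cdot 17 \left(3 + 17\right) - \left(-2 + 6\right)^{2} \left(1 + \left(-1 + 4\right) \left(-2 + 6\right)^{2}\right) = 2 \cdot 17 \cdot 20 - 4^{2} \left(1 + 3 \cdot 4^{2}\right) = 680 - 16 \left(1 + 3 \cdot 16\right) = 680 - 16 \left(1 + 48\right) = 680 - 16 \cdot 49 = 680 - 784 = -104$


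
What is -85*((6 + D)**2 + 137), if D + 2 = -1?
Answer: -12410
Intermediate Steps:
D = -3 (D = -2 - 1 = -3)
-85*((6 + D)**2 + 137) = -85*((6 - 3)**2 + 137) = -85*(3**2 + 137) = -85*(9 + 137) = -85*146 = -12410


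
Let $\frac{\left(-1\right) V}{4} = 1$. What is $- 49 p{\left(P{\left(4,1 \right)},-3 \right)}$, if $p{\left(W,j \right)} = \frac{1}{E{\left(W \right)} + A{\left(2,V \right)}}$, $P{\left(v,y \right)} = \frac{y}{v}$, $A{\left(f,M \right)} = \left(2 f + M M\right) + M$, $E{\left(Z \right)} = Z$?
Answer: $- \frac{196}{65} \approx -3.0154$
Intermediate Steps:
$V = -4$ ($V = \left(-4\right) 1 = -4$)
$A{\left(f,M \right)} = M + M^{2} + 2 f$ ($A{\left(f,M \right)} = \left(2 f + M^{2}\right) + M = \left(M^{2} + 2 f\right) + M = M + M^{2} + 2 f$)
$p{\left(W,j \right)} = \frac{1}{16 + W}$ ($p{\left(W,j \right)} = \frac{1}{W + \left(-4 + \left(-4\right)^{2} + 2 \cdot 2\right)} = \frac{1}{W + \left(-4 + 16 + 4\right)} = \frac{1}{W + 16} = \frac{1}{16 + W}$)
$- 49 p{\left(P{\left(4,1 \right)},-3 \right)} = - \frac{49}{16 + 1 \cdot \frac{1}{4}} = - \frac{49}{16 + \frac{1}{4}} = - \frac{49}{\frac{65}{4}} = \left(-49\right) \frac{4}{65} = - \frac{196}{65}$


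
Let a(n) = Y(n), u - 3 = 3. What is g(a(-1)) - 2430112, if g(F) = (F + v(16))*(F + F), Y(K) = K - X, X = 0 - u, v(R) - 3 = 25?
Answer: -2429782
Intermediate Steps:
u = 6 (u = 3 + 3 = 6)
v(R) = 28 (v(R) = 3 + 25 = 28)
X = -6 (X = 0 - 1*6 = 0 - 6 = -6)
Y(K) = 6 + K (Y(K) = K - 1*(-6) = K + 6 = 6 + K)
a(n) = 6 + n
g(F) = 2*F*(28 + F) (g(F) = (F + 28)*(F + F) = (28 + F)*(2*F) = 2*F*(28 + F))
g(a(-1)) - 2430112 = 2*(6 - 1)*(28 + (6 - 1)) - 2430112 = 2*5*(28 + 5) - 2430112 = 2*5*33 - 2430112 = 330 - 2430112 = -2429782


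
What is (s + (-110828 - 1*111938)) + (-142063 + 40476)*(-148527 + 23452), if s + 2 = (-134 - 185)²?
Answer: 12705873018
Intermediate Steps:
s = 101759 (s = -2 + (-134 - 185)² = -2 + (-319)² = -2 + 101761 = 101759)
(s + (-110828 - 1*111938)) + (-142063 + 40476)*(-148527 + 23452) = (101759 + (-110828 - 1*111938)) + (-142063 + 40476)*(-148527 + 23452) = (101759 + (-110828 - 111938)) - 101587*(-125075) = (101759 - 222766) + 12705994025 = -121007 + 12705994025 = 12705873018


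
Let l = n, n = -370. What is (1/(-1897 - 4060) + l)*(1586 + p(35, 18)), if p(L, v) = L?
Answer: -3572831511/5957 ≈ -5.9977e+5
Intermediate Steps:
l = -370
(1/(-1897 - 4060) + l)*(1586 + p(35, 18)) = (1/(-1897 - 4060) - 370)*(1586 + 35) = (1/(-5957) - 370)*1621 = (-1/5957 - 370)*1621 = -2204091/5957*1621 = -3572831511/5957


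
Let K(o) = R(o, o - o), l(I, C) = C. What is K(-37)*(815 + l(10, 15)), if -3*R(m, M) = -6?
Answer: 1660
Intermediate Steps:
R(m, M) = 2 (R(m, M) = -⅓*(-6) = 2)
K(o) = 2
K(-37)*(815 + l(10, 15)) = 2*(815 + 15) = 2*830 = 1660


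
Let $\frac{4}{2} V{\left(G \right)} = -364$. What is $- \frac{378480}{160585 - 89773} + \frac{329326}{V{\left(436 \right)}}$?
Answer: $- \frac{139220929}{76713} \approx -1814.8$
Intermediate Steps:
$V{\left(G \right)} = -182$ ($V{\left(G \right)} = \frac{1}{2} \left(-364\right) = -182$)
$- \frac{378480}{160585 - 89773} + \frac{329326}{V{\left(436 \right)}} = - \frac{378480}{160585 - 89773} + \frac{329326}{-182} = - \frac{378480}{70812} + 329326 \left(- \frac{1}{182}\right) = \left(-378480\right) \frac{1}{70812} - \frac{164663}{91} = - \frac{31540}{5901} - \frac{164663}{91} = - \frac{139220929}{76713}$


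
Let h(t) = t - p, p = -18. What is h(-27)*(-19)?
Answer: 171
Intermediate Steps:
h(t) = 18 + t (h(t) = t - 1*(-18) = t + 18 = 18 + t)
h(-27)*(-19) = (18 - 27)*(-19) = -9*(-19) = 171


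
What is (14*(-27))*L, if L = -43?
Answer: 16254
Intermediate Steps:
(14*(-27))*L = (14*(-27))*(-43) = -378*(-43) = 16254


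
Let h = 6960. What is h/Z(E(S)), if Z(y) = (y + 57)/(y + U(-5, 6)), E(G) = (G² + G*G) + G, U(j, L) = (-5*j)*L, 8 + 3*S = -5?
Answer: 98940/7 ≈ 14134.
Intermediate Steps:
S = -13/3 (S = -8/3 + (⅓)*(-5) = -8/3 - 5/3 = -13/3 ≈ -4.3333)
U(j, L) = -5*L*j
E(G) = G + 2*G² (E(G) = (G² + G²) + G = 2*G² + G = G + 2*G²)
Z(y) = (57 + y)/(150 + y) (Z(y) = (y + 57)/(y - 5*6*(-5)) = (57 + y)/(y + 150) = (57 + y)/(150 + y))
h/Z(E(S)) = 6960/(((57 - 13*(1 + 2*(-13/3))/3)/(150 - 13*(1 + 2*(-13/3))/3))) = 6960/(((57 - 13*(1 - 26/3)/3)/(150 - 13*(1 - 26/3)/3))) = 6960/(((57 - 13/3*(-23/3))/(150 - 13/3*(-23/3)))) = 6960/(((57 + 299/9)/(150 + 299/9))) = 6960/(((812/9)/(1649/9))) = 6960/(((9/1649)*(812/9))) = 6960/(812/1649) = 6960*(1649/812) = 98940/7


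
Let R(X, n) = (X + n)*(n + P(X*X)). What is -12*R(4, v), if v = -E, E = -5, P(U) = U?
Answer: -2268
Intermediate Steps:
v = 5 (v = -1*(-5) = 5)
R(X, n) = (X + n)*(n + X²) (R(X, n) = (X + n)*(n + X*X) = (X + n)*(n + X²))
-12*R(4, v) = -12*(4³ + 5² + 4*5 + 5*4²) = -12*(64 + 25 + 20 + 5*16) = -12*(64 + 25 + 20 + 80) = -12*189 = -2268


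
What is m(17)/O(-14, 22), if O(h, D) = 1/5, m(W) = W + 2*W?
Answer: 255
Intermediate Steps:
m(W) = 3*W
O(h, D) = ⅕
m(17)/O(-14, 22) = (3*17)/(⅕) = 51*5 = 255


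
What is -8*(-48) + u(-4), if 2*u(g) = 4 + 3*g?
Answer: 380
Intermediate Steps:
u(g) = 2 + 3*g/2 (u(g) = (4 + 3*g)/2 = 2 + 3*g/2)
-8*(-48) + u(-4) = -8*(-48) + (2 + (3/2)*(-4)) = 384 + (2 - 6) = 384 - 4 = 380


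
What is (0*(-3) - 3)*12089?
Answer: -36267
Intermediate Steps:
(0*(-3) - 3)*12089 = (0 - 3)*12089 = -3*12089 = -36267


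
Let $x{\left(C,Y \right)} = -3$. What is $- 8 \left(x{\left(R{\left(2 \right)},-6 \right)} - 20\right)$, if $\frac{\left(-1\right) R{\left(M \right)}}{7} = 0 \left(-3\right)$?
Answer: $184$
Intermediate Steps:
$R{\left(M \right)} = 0$ ($R{\left(M \right)} = - 7 \cdot 0 \left(-3\right) = \left(-7\right) 0 = 0$)
$- 8 \left(x{\left(R{\left(2 \right)},-6 \right)} - 20\right) = - 8 \left(-3 - 20\right) = \left(-8\right) \left(-23\right) = 184$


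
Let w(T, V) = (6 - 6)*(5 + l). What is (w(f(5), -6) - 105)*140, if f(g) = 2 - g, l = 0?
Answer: -14700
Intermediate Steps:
w(T, V) = 0 (w(T, V) = (6 - 6)*(5 + 0) = 0*5 = 0)
(w(f(5), -6) - 105)*140 = (0 - 105)*140 = -105*140 = -14700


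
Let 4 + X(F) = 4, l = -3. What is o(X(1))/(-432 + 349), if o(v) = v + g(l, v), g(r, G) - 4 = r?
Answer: -1/83 ≈ -0.012048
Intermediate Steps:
g(r, G) = 4 + r
X(F) = 0 (X(F) = -4 + 4 = 0)
o(v) = 1 + v (o(v) = v + (4 - 3) = v + 1 = 1 + v)
o(X(1))/(-432 + 349) = (1 + 0)/(-432 + 349) = 1/(-83) = -1/83*1 = -1/83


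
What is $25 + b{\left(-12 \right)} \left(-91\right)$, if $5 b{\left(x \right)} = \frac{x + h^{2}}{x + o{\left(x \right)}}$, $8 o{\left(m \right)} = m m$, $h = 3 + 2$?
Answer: $- \frac{433}{30} \approx -14.433$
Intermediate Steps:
$h = 5$
$o{\left(m \right)} = \frac{m^{2}}{8}$ ($o{\left(m \right)} = \frac{m m}{8} = \frac{m^{2}}{8}$)
$b{\left(x \right)} = \frac{25 + x}{5 \left(x + \frac{x^{2}}{8}\right)}$ ($b{\left(x \right)} = \frac{\left(x + 5^{2}\right) \frac{1}{x + \frac{x^{2}}{8}}}{5} = \frac{\left(x + 25\right) \frac{1}{x + \frac{x^{2}}{8}}}{5} = \frac{\left(25 + x\right) \frac{1}{x + \frac{x^{2}}{8}}}{5} = \frac{\frac{1}{x + \frac{x^{2}}{8}} \left(25 + x\right)}{5} = \frac{25 + x}{5 \left(x + \frac{x^{2}}{8}\right)}$)
$25 + b{\left(-12 \right)} \left(-91\right) = 25 + \frac{8 \left(25 - 12\right)}{5 \left(-12\right) \left(8 - 12\right)} \left(-91\right) = 25 + \frac{8}{5} \left(- \frac{1}{12}\right) \frac{1}{-4} \cdot 13 \left(-91\right) = 25 + \frac{8}{5} \left(- \frac{1}{12}\right) \left(- \frac{1}{4}\right) 13 \left(-91\right) = 25 + \frac{13}{30} \left(-91\right) = 25 - \frac{1183}{30} = - \frac{433}{30}$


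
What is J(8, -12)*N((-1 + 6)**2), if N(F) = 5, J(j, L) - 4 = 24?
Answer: 140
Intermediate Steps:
J(j, L) = 28 (J(j, L) = 4 + 24 = 28)
J(8, -12)*N((-1 + 6)**2) = 28*5 = 140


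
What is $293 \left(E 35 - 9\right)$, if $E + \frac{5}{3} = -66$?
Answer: $- \frac{2089676}{3} \approx -6.9656 \cdot 10^{5}$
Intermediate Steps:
$E = - \frac{203}{3}$ ($E = - \frac{5}{3} - 66 = - \frac{203}{3} \approx -67.667$)
$293 \left(E 35 - 9\right) = 293 \left(\left(- \frac{203}{3}\right) 35 - 9\right) = 293 \left(- \frac{7105}{3} - 9\right) = 293 \left(- \frac{7132}{3}\right) = - \frac{2089676}{3}$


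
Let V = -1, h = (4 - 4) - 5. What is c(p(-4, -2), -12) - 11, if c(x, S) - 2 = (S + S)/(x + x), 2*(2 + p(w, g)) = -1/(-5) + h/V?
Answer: -29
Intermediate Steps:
h = -5 (h = 0 - 5 = -5)
p(w, g) = ⅗ (p(w, g) = -2 + (-1/(-5) - 5/(-1))/2 = -2 + (-1*(-⅕) - 5*(-1))/2 = -2 + (⅕ + 5)/2 = -2 + (½)*(26/5) = -2 + 13/5 = ⅗)
c(x, S) = 2 + S/x (c(x, S) = 2 + (S + S)/(x + x) = 2 + (2*S)/((2*x)) = 2 + (2*S)*(1/(2*x)) = 2 + S/x)
c(p(-4, -2), -12) - 11 = (2 - 12/⅗) - 11 = (2 - 12*5/3) - 11 = (2 - 20) - 11 = -18 - 11 = -29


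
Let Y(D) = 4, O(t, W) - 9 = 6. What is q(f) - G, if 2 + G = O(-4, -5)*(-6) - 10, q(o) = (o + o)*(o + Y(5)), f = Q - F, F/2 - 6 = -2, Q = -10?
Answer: 606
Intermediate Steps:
F = 8 (F = 12 + 2*(-2) = 12 - 4 = 8)
O(t, W) = 15 (O(t, W) = 9 + 6 = 15)
f = -18 (f = -10 - 1*8 = -10 - 8 = -18)
q(o) = 2*o*(4 + o) (q(o) = (o + o)*(o + 4) = (2*o)*(4 + o) = 2*o*(4 + o))
G = -102 (G = -2 + (15*(-6) - 10) = -2 + (-90 - 10) = -2 - 100 = -102)
q(f) - G = 2*(-18)*(4 - 18) - 1*(-102) = 2*(-18)*(-14) + 102 = 504 + 102 = 606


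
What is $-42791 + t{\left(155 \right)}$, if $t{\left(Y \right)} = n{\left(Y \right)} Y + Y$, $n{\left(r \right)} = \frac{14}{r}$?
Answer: $-42622$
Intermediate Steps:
$t{\left(Y \right)} = 14 + Y$ ($t{\left(Y \right)} = \frac{14}{Y} Y + Y = 14 + Y$)
$-42791 + t{\left(155 \right)} = -42791 + \left(14 + 155\right) = -42791 + 169 = -42622$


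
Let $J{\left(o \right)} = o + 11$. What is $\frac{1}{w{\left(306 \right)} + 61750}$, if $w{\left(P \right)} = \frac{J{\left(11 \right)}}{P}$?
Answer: $\frac{153}{9447761} \approx 1.6194 \cdot 10^{-5}$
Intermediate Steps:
$J{\left(o \right)} = 11 + o$
$w{\left(P \right)} = \frac{22}{P}$ ($w{\left(P \right)} = \frac{11 + 11}{P} = \frac{22}{P}$)
$\frac{1}{w{\left(306 \right)} + 61750} = \frac{1}{\frac{22}{306} + 61750} = \frac{1}{22 \cdot \frac{1}{306} + 61750} = \frac{1}{\frac{11}{153} + 61750} = \frac{1}{\frac{9447761}{153}} = \frac{153}{9447761}$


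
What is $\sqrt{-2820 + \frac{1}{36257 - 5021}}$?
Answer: $\frac{i \sqrt{687859817871}}{15618} \approx 53.104 i$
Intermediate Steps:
$\sqrt{-2820 + \frac{1}{36257 - 5021}} = \sqrt{-2820 + \frac{1}{31236}} = \sqrt{- \frac{88085519}{31236}} = \frac{i \sqrt{687859817871}}{15618}$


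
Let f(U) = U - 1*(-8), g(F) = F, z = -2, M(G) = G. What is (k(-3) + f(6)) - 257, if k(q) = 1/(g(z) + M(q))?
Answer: -1216/5 ≈ -243.20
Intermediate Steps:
k(q) = 1/(-2 + q)
f(U) = 8 + U (f(U) = U + 8 = 8 + U)
(k(-3) + f(6)) - 257 = (1/(-2 - 3) + (8 + 6)) - 257 = (1/(-5) + 14) - 257 = (-1/5 + 14) - 257 = 69/5 - 257 = -1216/5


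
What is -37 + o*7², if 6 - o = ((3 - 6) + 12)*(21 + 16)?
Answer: -16060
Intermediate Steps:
o = -327 (o = 6 - ((3 - 6) + 12)*(21 + 16) = 6 - (-3 + 12)*37 = 6 - 9*37 = 6 - 1*333 = 6 - 333 = -327)
-37 + o*7² = -37 - 327*7² = -37 - 327*49 = -37 - 16023 = -16060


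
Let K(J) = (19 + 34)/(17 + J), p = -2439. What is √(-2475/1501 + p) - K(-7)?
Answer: -53/10 + 3*I*√610976046/1501 ≈ -5.3 + 49.403*I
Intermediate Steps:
K(J) = 53/(17 + J)
√(-2475/1501 + p) - K(-7) = √(-2475/1501 - 2439) - 53/(17 - 7) = √(-2475*1/1501 - 2439) - 53/10 = √(-2475/1501 - 2439) - 53/10 = √(-3663414/1501) - 1*53/10 = 3*I*√610976046/1501 - 53/10 = -53/10 + 3*I*√610976046/1501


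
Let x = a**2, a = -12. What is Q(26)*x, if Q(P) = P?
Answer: 3744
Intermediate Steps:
x = 144 (x = (-12)**2 = 144)
Q(26)*x = 26*144 = 3744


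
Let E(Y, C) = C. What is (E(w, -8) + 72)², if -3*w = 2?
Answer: 4096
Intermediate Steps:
w = -⅔ (w = -⅓*2 = -⅔ ≈ -0.66667)
(E(w, -8) + 72)² = (-8 + 72)² = 64² = 4096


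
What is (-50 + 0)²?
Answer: 2500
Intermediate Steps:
(-50 + 0)² = (-50)² = 2500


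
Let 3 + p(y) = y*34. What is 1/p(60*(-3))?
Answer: -1/6123 ≈ -0.00016332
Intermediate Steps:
p(y) = -3 + 34*y (p(y) = -3 + y*34 = -3 + 34*y)
1/p(60*(-3)) = 1/(-3 + 34*(60*(-3))) = 1/(-3 + 34*(-180)) = 1/(-3 - 6120) = 1/(-6123) = -1/6123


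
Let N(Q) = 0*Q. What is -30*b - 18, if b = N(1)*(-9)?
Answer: -18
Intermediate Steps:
N(Q) = 0
b = 0 (b = 0*(-9) = 0)
-30*b - 18 = -30*0 - 18 = 0 - 18 = -18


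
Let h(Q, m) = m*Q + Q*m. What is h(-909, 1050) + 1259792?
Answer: -649108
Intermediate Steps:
h(Q, m) = 2*Q*m (h(Q, m) = Q*m + Q*m = 2*Q*m)
h(-909, 1050) + 1259792 = 2*(-909)*1050 + 1259792 = -1908900 + 1259792 = -649108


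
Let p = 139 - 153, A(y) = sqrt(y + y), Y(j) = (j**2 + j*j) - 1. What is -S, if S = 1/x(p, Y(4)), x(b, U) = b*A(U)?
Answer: sqrt(62)/868 ≈ 0.0090714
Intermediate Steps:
Y(j) = -1 + 2*j**2 (Y(j) = (j**2 + j**2) - 1 = 2*j**2 - 1 = -1 + 2*j**2)
A(y) = sqrt(2)*sqrt(y) (A(y) = sqrt(2*y) = sqrt(2)*sqrt(y))
p = -14
x(b, U) = b*sqrt(2)*sqrt(U) (x(b, U) = b*(sqrt(2)*sqrt(U)) = b*sqrt(2)*sqrt(U))
S = -sqrt(62)/868 (S = 1/(-14*sqrt(2)*sqrt(-1 + 2*4**2)) = 1/(-14*sqrt(2)*sqrt(-1 + 2*16)) = 1/(-14*sqrt(2)*sqrt(-1 + 32)) = 1/(-14*sqrt(2)*sqrt(31)) = 1/(-14*sqrt(62)) = -sqrt(62)/868 ≈ -0.0090714)
-S = -(-1)*sqrt(62)/868 = sqrt(62)/868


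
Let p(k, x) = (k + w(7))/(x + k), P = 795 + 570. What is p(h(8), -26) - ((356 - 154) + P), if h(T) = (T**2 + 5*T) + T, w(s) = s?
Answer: -134643/86 ≈ -1565.6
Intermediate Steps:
P = 1365
h(T) = T**2 + 6*T
p(k, x) = (7 + k)/(k + x) (p(k, x) = (k + 7)/(x + k) = (7 + k)/(k + x))
p(h(8), -26) - ((356 - 154) + P) = (7 + 8*(6 + 8))/(8*(6 + 8) - 26) - ((356 - 154) + 1365) = (7 + 8*14)/(8*14 - 26) - (202 + 1365) = (7 + 112)/(112 - 26) - 1*1567 = 119/86 - 1567 = -134643/86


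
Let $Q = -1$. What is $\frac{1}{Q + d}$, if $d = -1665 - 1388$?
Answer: $- \frac{1}{3054} \approx -0.00032744$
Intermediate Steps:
$d = -3053$
$\frac{1}{Q + d} = \frac{1}{-1 - 3053} = \frac{1}{-3054} = - \frac{1}{3054}$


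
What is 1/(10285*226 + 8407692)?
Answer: 1/10732102 ≈ 9.3178e-8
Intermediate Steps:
1/(10285*226 + 8407692) = 1/(2324410 + 8407692) = 1/10732102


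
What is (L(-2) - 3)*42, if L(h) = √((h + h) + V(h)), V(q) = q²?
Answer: -126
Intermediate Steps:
L(h) = √(h² + 2*h) (L(h) = √((h + h) + h²) = √(2*h + h²) = √(h² + 2*h))
(L(-2) - 3)*42 = (√(-2*(2 - 2)) - 3)*42 = (√(-2*0) - 3)*42 = (√0 - 3)*42 = (0 - 3)*42 = -3*42 = -126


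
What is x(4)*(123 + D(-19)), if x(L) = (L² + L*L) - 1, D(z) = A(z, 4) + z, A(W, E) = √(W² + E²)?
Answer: 3224 + 31*√377 ≈ 3825.9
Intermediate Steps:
A(W, E) = √(E² + W²)
D(z) = z + √(16 + z²) (D(z) = √(4² + z²) + z = √(16 + z²) + z = z + √(16 + z²))
x(L) = -1 + 2*L² (x(L) = (L² + L²) - 1 = 2*L² - 1 = -1 + 2*L²)
x(4)*(123 + D(-19)) = (-1 + 2*4²)*(123 + (-19 + √(16 + (-19)²))) = (-1 + 2*16)*(123 + (-19 + √(16 + 361))) = (-1 + 32)*(123 + (-19 + √377)) = 31*(104 + √377) = 3224 + 31*√377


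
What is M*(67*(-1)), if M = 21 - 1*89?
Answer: 4556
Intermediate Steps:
M = -68 (M = 21 - 89 = -68)
M*(67*(-1)) = -4556*(-1) = -68*(-67) = 4556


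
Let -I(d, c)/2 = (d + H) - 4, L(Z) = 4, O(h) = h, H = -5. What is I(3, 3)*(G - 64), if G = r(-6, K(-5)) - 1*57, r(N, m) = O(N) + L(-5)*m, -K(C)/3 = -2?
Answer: -1236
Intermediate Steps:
K(C) = 6 (K(C) = -3*(-2) = 6)
r(N, m) = N + 4*m
G = -39 (G = (-6 + 4*6) - 1*57 = (-6 + 24) - 57 = 18 - 57 = -39)
I(d, c) = 18 - 2*d (I(d, c) = -2*((d - 5) - 4) = -2*((-5 + d) - 4) = -2*(-9 + d) = 18 - 2*d)
I(3, 3)*(G - 64) = (18 - 2*3)*(-39 - 64) = (18 - 6)*(-103) = 12*(-103) = -1236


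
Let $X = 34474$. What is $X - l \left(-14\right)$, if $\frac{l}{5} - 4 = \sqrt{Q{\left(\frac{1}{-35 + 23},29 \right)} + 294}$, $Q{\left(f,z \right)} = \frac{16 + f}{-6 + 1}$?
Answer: $34754 + \frac{7 \sqrt{261735}}{3} \approx 35948.0$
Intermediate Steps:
$Q{\left(f,z \right)} = - \frac{16}{5} - \frac{f}{5}$ ($Q{\left(f,z \right)} = \frac{16 + f}{-5} = \left(16 + f\right) \left(- \frac{1}{5}\right) = - \frac{16}{5} - \frac{f}{5}$)
$l = 20 + \frac{\sqrt{261735}}{6}$ ($l = 20 + 5 \sqrt{\left(- \frac{16}{5} - \frac{1}{5 \left(-35 + 23\right)}\right) + 294} = 20 + 5 \sqrt{\left(- \frac{16}{5} - \frac{1}{5 \left(-12\right)}\right) + 294} = 20 + 5 \sqrt{\left(- \frac{16}{5} - - \frac{1}{60}\right) + 294} = 20 + 5 \sqrt{\left(- \frac{16}{5} + \frac{1}{60}\right) + 294} = 20 + 5 \sqrt{- \frac{191}{60} + 294} = 20 + 5 \sqrt{\frac{17449}{60}} = 20 + 5 \frac{\sqrt{261735}}{30} = 20 + \frac{\sqrt{261735}}{6} \approx 105.27$)
$X - l \left(-14\right) = 34474 - \left(20 + \frac{\sqrt{261735}}{6}\right) \left(-14\right) = 34474 - \left(-280 - \frac{7 \sqrt{261735}}{3}\right) = 34474 + \left(280 + \frac{7 \sqrt{261735}}{3}\right) = 34754 + \frac{7 \sqrt{261735}}{3}$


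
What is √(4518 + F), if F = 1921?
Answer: √6439 ≈ 80.243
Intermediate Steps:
√(4518 + F) = √(4518 + 1921) = √6439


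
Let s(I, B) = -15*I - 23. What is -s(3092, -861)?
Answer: 46403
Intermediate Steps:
s(I, B) = -23 - 15*I
-s(3092, -861) = -(-23 - 15*3092) = -(-23 - 46380) = -1*(-46403) = 46403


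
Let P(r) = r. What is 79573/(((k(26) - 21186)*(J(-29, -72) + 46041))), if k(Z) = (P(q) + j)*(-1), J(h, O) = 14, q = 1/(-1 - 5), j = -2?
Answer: -477438/5853728665 ≈ -8.1561e-5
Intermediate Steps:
q = -⅙ (q = 1/(-6) = -⅙ ≈ -0.16667)
k(Z) = 13/6 (k(Z) = (-⅙ - 2)*(-1) = -13/6*(-1) = 13/6)
79573/(((k(26) - 21186)*(J(-29, -72) + 46041))) = 79573/(((13/6 - 21186)*(14 + 46041))) = 79573/((-127103/6*46055)) = 79573/(-5853728665/6) = 79573*(-6/5853728665) = -477438/5853728665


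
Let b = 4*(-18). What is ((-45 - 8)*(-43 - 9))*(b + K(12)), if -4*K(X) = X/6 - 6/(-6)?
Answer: -200499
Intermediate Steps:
K(X) = -¼ - X/24 (K(X) = -(X/6 - 6/(-6))/4 = -(X*(⅙) - 6*(-⅙))/4 = -(X/6 + 1)/4 = -(1 + X/6)/4 = -¼ - X/24)
b = -72
((-45 - 8)*(-43 - 9))*(b + K(12)) = ((-45 - 8)*(-43 - 9))*(-72 + (-¼ - 1/24*12)) = (-53*(-52))*(-72 + (-¼ - ½)) = 2756*(-72 - ¾) = 2756*(-291/4) = -200499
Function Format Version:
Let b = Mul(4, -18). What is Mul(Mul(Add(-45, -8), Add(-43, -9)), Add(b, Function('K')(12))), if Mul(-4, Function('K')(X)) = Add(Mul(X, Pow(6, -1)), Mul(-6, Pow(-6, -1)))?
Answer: -200499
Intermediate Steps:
Function('K')(X) = Add(Rational(-1, 4), Mul(Rational(-1, 24), X)) (Function('K')(X) = Mul(Rational(-1, 4), Add(Mul(X, Pow(6, -1)), Mul(-6, Pow(-6, -1)))) = Mul(Rational(-1, 4), Add(Mul(X, Rational(1, 6)), Mul(-6, Rational(-1, 6)))) = Mul(Rational(-1, 4), Add(Mul(Rational(1, 6), X), 1)) = Mul(Rational(-1, 4), Add(1, Mul(Rational(1, 6), X))) = Add(Rational(-1, 4), Mul(Rational(-1, 24), X)))
b = -72
Mul(Mul(Add(-45, -8), Add(-43, -9)), Add(b, Function('K')(12))) = Mul(Mul(Add(-45, -8), Add(-43, -9)), Add(-72, Add(Rational(-1, 4), Mul(Rational(-1, 24), 12)))) = Mul(Mul(-53, -52), Add(-72, Add(Rational(-1, 4), Rational(-1, 2)))) = Mul(2756, Add(-72, Rational(-3, 4))) = Mul(2756, Rational(-291, 4)) = -200499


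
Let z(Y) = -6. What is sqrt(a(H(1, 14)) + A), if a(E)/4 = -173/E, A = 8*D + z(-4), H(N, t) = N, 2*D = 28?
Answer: I*sqrt(586) ≈ 24.207*I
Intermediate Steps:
D = 14 (D = (1/2)*28 = 14)
A = 106 (A = 8*14 - 6 = 112 - 6 = 106)
a(E) = -692/E (a(E) = 4*(-173/E) = -692/E)
sqrt(a(H(1, 14)) + A) = sqrt(-692/1 + 106) = sqrt(-692*1 + 106) = sqrt(-692 + 106) = sqrt(-586) = I*sqrt(586)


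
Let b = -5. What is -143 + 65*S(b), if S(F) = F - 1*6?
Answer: -858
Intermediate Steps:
S(F) = -6 + F (S(F) = F - 6 = -6 + F)
-143 + 65*S(b) = -143 + 65*(-6 - 5) = -143 + 65*(-11) = -143 - 715 = -858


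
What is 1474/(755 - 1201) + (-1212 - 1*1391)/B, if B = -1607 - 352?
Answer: -863314/436857 ≈ -1.9762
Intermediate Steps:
B = -1959
1474/(755 - 1201) + (-1212 - 1*1391)/B = 1474/(755 - 1201) + (-1212 - 1*1391)/(-1959) = 1474/(-446) + (-1212 - 1391)*(-1/1959) = 1474*(-1/446) - 2603*(-1/1959) = -737/223 + 2603/1959 = -863314/436857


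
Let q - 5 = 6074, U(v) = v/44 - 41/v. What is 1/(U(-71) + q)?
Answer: 3124/18987559 ≈ 0.00016453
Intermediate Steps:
U(v) = -41/v + v/44 (U(v) = v*(1/44) - 41/v = v/44 - 41/v = -41/v + v/44)
q = 6079 (q = 5 + 6074 = 6079)
1/(U(-71) + q) = 1/((-41/(-71) + (1/44)*(-71)) + 6079) = 1/((-41*(-1/71) - 71/44) + 6079) = 1/((41/71 - 71/44) + 6079) = 1/(-3237/3124 + 6079) = 1/(18987559/3124) = 3124/18987559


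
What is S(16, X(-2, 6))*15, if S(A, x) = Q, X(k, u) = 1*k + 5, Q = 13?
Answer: 195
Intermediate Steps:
X(k, u) = 5 + k (X(k, u) = k + 5 = 5 + k)
S(A, x) = 13
S(16, X(-2, 6))*15 = 13*15 = 195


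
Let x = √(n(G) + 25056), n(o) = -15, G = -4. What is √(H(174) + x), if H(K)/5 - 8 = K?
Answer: √(910 + √25041) ≈ 32.684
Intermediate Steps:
H(K) = 40 + 5*K
x = √25041 (x = √(-15 + 25056) = √25041 ≈ 158.24)
√(H(174) + x) = √((40 + 5*174) + √25041) = √((40 + 870) + √25041) = √(910 + √25041)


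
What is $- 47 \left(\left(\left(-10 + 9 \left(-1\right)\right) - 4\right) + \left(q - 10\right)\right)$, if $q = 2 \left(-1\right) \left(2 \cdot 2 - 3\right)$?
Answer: $1645$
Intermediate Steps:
$q = -2$ ($q = - 2 \left(4 - 3\right) = \left(-2\right) 1 = -2$)
$- 47 \left(\left(\left(-10 + 9 \left(-1\right)\right) - 4\right) + \left(q - 10\right)\right) = - 47 \left(\left(\left(-10 + 9 \left(-1\right)\right) - 4\right) - 12\right) = - 47 \left(\left(\left(-10 - 9\right) - 4\right) - 12\right) = - 47 \left(\left(-19 - 4\right) - 12\right) = - 47 \left(-23 - 12\right) = \left(-47\right) \left(-35\right) = 1645$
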